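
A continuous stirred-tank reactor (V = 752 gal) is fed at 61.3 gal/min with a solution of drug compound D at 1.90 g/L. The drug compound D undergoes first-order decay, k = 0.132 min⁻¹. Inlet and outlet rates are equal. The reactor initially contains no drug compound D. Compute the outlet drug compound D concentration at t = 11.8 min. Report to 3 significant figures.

Species balance: V dC/dt = Q C_in − Q C − k V C.
This is linear with rate a = Q/V + k = 0.21352 min⁻¹.
C_ss = Q C_in/(Q + kV) = 0.72538 g/L; C(t) = C_ss + (C₀ − C_ss) e^(−a t).
C(11.8) = 0.72538 + (-0.72538)·e^(−0.21352·11.8) = 0.72538 + (-0.72538)·0.080501 = 0.66699 g/L.

0.667 g/L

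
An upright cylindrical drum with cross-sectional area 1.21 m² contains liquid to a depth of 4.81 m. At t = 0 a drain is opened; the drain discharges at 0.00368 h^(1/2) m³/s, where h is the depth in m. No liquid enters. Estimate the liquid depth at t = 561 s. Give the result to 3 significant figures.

1.80 m

Volume balance on the tank: A dh/dt = −0.00368 √h.
∫ h^(−1/2) dh = −(0.00368/A) ∫ dt, giving 2√h = 2√h₀ − (0.00368/A) t.
√h = √4.81 − 0.00368·561/(2·1.21) = 2.1932 − 0.85309 = 1.3401.
h = 1.3401² = 1.7958 m.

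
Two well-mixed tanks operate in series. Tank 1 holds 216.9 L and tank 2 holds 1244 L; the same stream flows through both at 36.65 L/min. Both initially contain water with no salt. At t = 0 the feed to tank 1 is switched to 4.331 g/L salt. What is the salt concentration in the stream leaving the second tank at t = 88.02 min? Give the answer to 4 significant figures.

Each tank obeys Vᵢ dCᵢ/dt = Q(Cᵢ₋₁ − Cᵢ), so τᵢ = Vᵢ/Q.
τ₁ = 216.9/36.65 = 5.91814 min; τ₂ = 1244/36.65 = 33.9427 min.
Solving the cascade with C₁(0)=C₂(0)=0 gives C₂(t) = C_in[1 − (τ₁ e^(−t/τ₁) − τ₂ e^(−t/τ₂))/(τ₁ − τ₂)].
At t = 88.02: e^(−t/τ₁) = 3.47360e-07, e^(−t/τ₂) = 0.0747808.
C₂ = 4.331·[1 − (5.91814·3.47360e-07 − 33.9427·0.0747808)/(-28.0246)] = 4.331·0.909427 = 3.93873 g/L.

3.939 g/L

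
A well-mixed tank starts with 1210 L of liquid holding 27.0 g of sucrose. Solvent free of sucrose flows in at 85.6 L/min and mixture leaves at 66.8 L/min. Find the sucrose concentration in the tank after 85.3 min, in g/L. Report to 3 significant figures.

Total volume: dV/dt = Q_in − Q_out = 18.800 L/min, so V(t) = 1210 + 18.800 t and V(85.3) = 2813.6 L.
Solute balance: dm/dt = 0 − Q_out C = −Q_out m/V(t).
dm/m = −Q_out dt/(V₀ + 18.800 t); integrating gives ln(m/m₀) = −(Q_out/(Q_in−Q_out)) ln(V/V₀).
m = m₀ (V₀/V)^(Q_out/(Q_in−Q_out)) = 27.0 × (1210/2813.6)^(3.5532) = 1.3464 g.
C = m/V = 1.3464/2813.6 = 0.00047853 g/L.

0.000479 g/L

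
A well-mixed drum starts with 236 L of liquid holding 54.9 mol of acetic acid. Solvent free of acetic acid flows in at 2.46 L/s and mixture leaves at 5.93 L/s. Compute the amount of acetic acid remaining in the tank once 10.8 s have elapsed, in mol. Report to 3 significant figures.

40.9 mol

Let m(t) be the amount of acetic acid. Volume: V(t) = V₀ + (Q_in − Q_out) t = 236 − 3.4700 t; V(10.8) = 198.52 L.
No acetic acid enters, so dm/dt = −Q_out · (m/V).
Separate: dm/m = −Q_out dt/V(t) ⇒ ln(m/m₀) = −(Q_out/(Q_in−Q_out)) ln(V/V₀).
m = m₀ (V₀/V)^(Q_out/(Q_in−Q_out)) = 54.9 × (236/198.52)^(-1.7089) = 40.854 mol.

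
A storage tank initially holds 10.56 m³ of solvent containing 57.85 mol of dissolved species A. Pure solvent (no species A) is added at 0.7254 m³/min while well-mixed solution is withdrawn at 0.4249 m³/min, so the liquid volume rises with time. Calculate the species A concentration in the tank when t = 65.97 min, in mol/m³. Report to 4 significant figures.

0.4272 mol/m³

Let m(t) be the amount of species A. Volume: V(t) = V₀ + (Q_in − Q_out) t = 10.56 + 0.300500 t; V(65.97) = 30.3840 m³.
Species balance (pure solvent in): dm/dt = −Q_out · m/V(t).
Separate: dm/m = −Q_out dt/V(t) ⇒ ln(m/m₀) = −(Q_out/(Q_in−Q_out)) ln(V/V₀).
m = m₀ (V₀/V)^(Q_out/(Q_in−Q_out)) = 57.85 × (10.56/30.3840)^(1.41398) = 12.9812 mol.
C = m/V = 12.9812/30.3840 = 0.427239 mol/m³.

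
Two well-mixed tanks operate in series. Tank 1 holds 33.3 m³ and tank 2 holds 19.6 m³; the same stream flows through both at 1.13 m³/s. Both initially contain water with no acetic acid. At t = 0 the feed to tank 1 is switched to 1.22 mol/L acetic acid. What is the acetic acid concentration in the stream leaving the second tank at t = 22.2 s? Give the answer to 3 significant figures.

0.309 mol/L

Species balance on tank i: dCᵢ/dt = (Cᵢ₋₁ − Cᵢ)/τᵢ with τᵢ = Vᵢ/Q.
τ₁ = 33.3/1.13 = 29.469 s; τ₂ = 19.6/1.13 = 17.345 s.
Tank 1: C₁ = C_in(1 − e^(−t/τ₁)). Tank 2 (τ₁ ≠ τ₂): C₂ = C_in[1 − (τ₁ e^(−t/τ₁) − τ₂ e^(−t/τ₂))/(τ₁ − τ₂)].
At t = 22.2: e^(−t/τ₁) = 0.47079, e^(−t/τ₂) = 0.27807.
C₂ = 1.22·[1 − (29.469·0.47079 − 17.345·0.27807)/(12.124)] = 1.22·0.25348 = 0.30924 mol/L.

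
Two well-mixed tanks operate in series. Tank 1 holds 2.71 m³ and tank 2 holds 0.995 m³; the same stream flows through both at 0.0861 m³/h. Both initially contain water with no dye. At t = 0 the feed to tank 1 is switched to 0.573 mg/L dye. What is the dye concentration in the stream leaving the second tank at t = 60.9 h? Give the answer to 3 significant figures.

Species balance on tank i: dCᵢ/dt = (Cᵢ₋₁ − Cᵢ)/τᵢ with τᵢ = Vᵢ/Q.
τ₁ = 2.71/0.0861 = 31.475 h; τ₂ = 0.995/0.0861 = 11.556 h.
Tank 1: C₁ = C_in(1 − e^(−t/τ₁)). Tank 2 (τ₁ ≠ τ₂): C₂ = C_in[1 − (τ₁ e^(−t/τ₁) − τ₂ e^(−t/τ₂))/(τ₁ − τ₂)].
At t = 60.9: e^(−t/τ₁) = 0.14444, e^(−t/τ₂) = 0.0051444.
C₂ = 0.573·[1 − (31.475·0.14444 − 11.556·0.0051444)/(19.919)] = 0.573·0.77474 = 0.44393 mg/L.

0.444 mg/L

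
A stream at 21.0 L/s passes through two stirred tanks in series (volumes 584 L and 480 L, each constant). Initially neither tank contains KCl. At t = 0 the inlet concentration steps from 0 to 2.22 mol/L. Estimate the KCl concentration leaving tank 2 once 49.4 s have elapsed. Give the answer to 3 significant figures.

Species balance on tank i: dCᵢ/dt = (Cᵢ₋₁ − Cᵢ)/τᵢ with τᵢ = Vᵢ/Q.
τ₁ = 584/21.0 = 27.810 s; τ₂ = 480/21.0 = 22.857 s.
Solving the cascade with C₁(0)=C₂(0)=0 gives C₂(t) = C_in[1 − (τ₁ e^(−t/τ₁) − τ₂ e^(−t/τ₂))/(τ₁ − τ₂)].
At t = 49.4: e^(−t/τ₁) = 0.16925, e^(−t/τ₂) = 0.11518.
C₂ = 2.22·[1 − (27.810·0.16925 − 22.857·0.11518)/(4.9524)] = 2.22·0.58119 = 1.2902 mol/L.

1.29 mol/L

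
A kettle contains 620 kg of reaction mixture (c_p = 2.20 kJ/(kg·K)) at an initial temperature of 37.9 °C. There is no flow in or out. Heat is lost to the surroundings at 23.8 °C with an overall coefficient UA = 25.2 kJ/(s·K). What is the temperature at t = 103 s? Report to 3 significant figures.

25.9 °C

M c_p dT/dt = −UA(T − T_amb).
dT/dt = (T_ss − T)/τ with T_ss = T_amb = 23.800 °C, τ = M c_p/UA = 620·2.20/25.2 = 54.127 s.
This is linear first-order; T(t) = T_ss + (T₀ − T_ss) e^(−t/τ).
T(103) = 23.800 + (14.100)·0.14913 = 25.903 °C.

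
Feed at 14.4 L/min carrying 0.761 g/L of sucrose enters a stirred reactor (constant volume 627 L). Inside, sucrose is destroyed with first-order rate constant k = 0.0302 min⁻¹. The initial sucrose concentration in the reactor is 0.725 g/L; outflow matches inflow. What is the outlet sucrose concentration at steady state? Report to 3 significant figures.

V dC/dt = Q(C_in − C) − k V C.
Steady state (dC/dt = 0): C_ss = Q C_in/(Q + kV) = C_in/(1 + kV/Q).
C_ss = 14.4·0.761/(14.4 + 0.0302·627) = 10.958/33.335 = 0.32873 g/L.

0.329 g/L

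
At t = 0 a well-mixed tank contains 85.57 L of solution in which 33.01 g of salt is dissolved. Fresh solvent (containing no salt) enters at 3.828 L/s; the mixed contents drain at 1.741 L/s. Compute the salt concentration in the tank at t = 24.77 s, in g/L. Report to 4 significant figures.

Let m(t) be the amount of salt. Volume: V(t) = V₀ + (Q_in − Q_out) t = 85.57 + 2.08700 t; V(24.77) = 137.265 L.
No salt enters, so dm/dt = −Q_out · (m/V).
dm/m = −Q_out dt/(V₀ + 2.08700 t); integrating gives ln(m/m₀) = −(Q_out/(Q_in−Q_out)) ln(V/V₀).
m = m₀ (V₀/V)^(Q_out/(Q_in−Q_out)) = 33.01 × (85.57/137.265)^(0.834212) = 22.2553 g.
C = m/V = 22.2553/137.265 = 0.162134 g/L.

0.1621 g/L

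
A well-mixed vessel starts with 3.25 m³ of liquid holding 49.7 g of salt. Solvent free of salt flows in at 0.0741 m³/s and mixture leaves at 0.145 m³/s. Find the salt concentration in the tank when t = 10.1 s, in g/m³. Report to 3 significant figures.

11.8 g/m³

Total volume: dV/dt = Q_in − Q_out = -0.070900 m³/s, so V(t) = 3.25 − 0.070900 t and V(10.1) = 2.5339 m³.
Solute balance: dm/dt = 0 − Q_out C = −Q_out m/V(t).
Separate: dm/m = −Q_out dt/V(t) ⇒ ln(m/m₀) = −(Q_out/(Q_in−Q_out)) ln(V/V₀).
m = m₀ (V₀/V)^(Q_out/(Q_in−Q_out)) = 49.7 × (3.25/2.5339)^(-2.0451) = 29.874 g.
C = m/V = 29.874/2.5339 = 11.790 g/m³.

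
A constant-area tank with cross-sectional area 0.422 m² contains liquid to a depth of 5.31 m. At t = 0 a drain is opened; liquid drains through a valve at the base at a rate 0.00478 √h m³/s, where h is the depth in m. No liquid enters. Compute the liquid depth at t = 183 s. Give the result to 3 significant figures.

A dh/dt = −Q_out = −0.00478 √h.
Separate and integrate: 2(√h − √h₀) = −(0.00478/A) t.
√h = √5.31 − 0.00478·183/(2·0.422) = 2.3043 − 1.0364 = 1.2679.
h = 1.2679² = 1.6076 m.

1.61 m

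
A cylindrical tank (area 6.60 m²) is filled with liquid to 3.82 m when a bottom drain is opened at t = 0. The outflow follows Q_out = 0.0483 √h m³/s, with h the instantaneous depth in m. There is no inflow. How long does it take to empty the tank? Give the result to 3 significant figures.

534 s

A dh/dt = −Q_out = −0.0483 √h.
Separate and integrate: 2(√h − √h₀) = −(0.0483/A) t.
Tank is empty when √h = 0: t_empty = 2A√h₀/0.0483.
t_empty = 2·6.60·√3.82/0.0483 = 13.200·1.9545/0.0483 = 534.14 s.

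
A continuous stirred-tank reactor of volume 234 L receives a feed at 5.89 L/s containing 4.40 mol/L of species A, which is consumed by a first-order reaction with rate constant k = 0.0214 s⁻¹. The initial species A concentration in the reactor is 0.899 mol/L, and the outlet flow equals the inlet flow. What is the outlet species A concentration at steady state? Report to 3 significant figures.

2.38 mol/L

Species balance: V dC/dt = Q C_in − Q C − k V C.
Steady state (dC/dt = 0): C_ss = Q C_in/(Q + kV) = C_in/(1 + kV/Q).
C_ss = 5.89·4.40/(5.89 + 0.0214·234) = 25.916/10.898 = 2.3781 mol/L.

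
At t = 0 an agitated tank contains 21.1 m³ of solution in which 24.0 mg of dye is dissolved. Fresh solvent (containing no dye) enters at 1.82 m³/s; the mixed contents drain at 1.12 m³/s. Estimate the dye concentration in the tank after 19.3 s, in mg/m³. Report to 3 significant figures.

Total volume: dV/dt = Q_in − Q_out = 0.70000 m³/s, so V(t) = 21.1 + 0.70000 t and V(19.3) = 34.610 m³.
Species balance (pure solvent in): dm/dt = −Q_out · m/V(t).
Separate: dm/m = −Q_out dt/V(t) ⇒ ln(m/m₀) = −(Q_out/(Q_in−Q_out)) ln(V/V₀).
m = m₀ (V₀/V)^(Q_out/(Q_in−Q_out)) = 24.0 × (21.1/34.610)^(1.6000) = 10.873 mg.
C = m/V = 10.873/34.610 = 0.31415 mg/m³.

0.314 mg/m³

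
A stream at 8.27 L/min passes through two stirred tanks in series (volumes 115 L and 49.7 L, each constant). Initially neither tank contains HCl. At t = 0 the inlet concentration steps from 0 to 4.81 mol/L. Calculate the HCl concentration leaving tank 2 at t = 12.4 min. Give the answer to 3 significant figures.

1.80 mol/L

Species balance on tank i: dCᵢ/dt = (Cᵢ₋₁ − Cᵢ)/τᵢ with τᵢ = Vᵢ/Q.
τ₁ = 115/8.27 = 13.906 min; τ₂ = 49.7/8.27 = 6.0097 min.
Solving the cascade with C₁(0)=C₂(0)=0 gives C₂(t) = C_in[1 − (τ₁ e^(−t/τ₁) − τ₂ e^(−t/τ₂))/(τ₁ − τ₂)].
At t = 12.4: e^(−t/τ₁) = 0.40995, e^(−t/τ₂) = 0.12703.
C₂ = 4.81·[1 − (13.906·0.40995 − 6.0097·0.12703)/(7.8960)] = 4.81·0.37472 = 1.8024 mol/L.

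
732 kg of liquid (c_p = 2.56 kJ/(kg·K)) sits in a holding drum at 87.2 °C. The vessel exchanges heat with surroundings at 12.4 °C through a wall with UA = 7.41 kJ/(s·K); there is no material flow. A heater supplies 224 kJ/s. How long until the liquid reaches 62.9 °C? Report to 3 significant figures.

199 s

Lumped-capacitance energy balance: M c_p dT/dt = UA(T_amb − T) + Q̇.
τ = M c_p/UA = 252.89 s; T_ss = T_amb + Q̇/UA = 12.4 + 224/7.41 = 42.629 °C.
T(t) = T_ss + (T₀ − T_ss)e^(−t/τ); set T = 62.9:
t = −τ ln[(T − T_ss)/(T₀ − T_ss)] = −252.89 · ln(0.45480) = 199.25 s.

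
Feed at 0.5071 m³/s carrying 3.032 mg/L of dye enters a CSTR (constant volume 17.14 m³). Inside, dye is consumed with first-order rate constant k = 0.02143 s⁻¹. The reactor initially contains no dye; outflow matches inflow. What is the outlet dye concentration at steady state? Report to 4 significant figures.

V dC/dt = Q(C_in − C) − k V C.
Steady state (dC/dt = 0): C_ss = Q C_in/(Q + kV) = C_in/(1 + kV/Q).
C_ss = 0.5071·3.032/(0.5071 + 0.02143·17.14) = 1.53753/0.874410 = 1.75836 mg/L.

1.758 mg/L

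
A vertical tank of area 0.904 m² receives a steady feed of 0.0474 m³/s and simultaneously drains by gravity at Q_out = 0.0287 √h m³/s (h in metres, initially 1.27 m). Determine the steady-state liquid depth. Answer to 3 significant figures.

2.73 m

A dh/dt = Q_in − 0.0287 √h. Steady state requires inflow = outflow:
Q_in = 0.0287 √h_ss ⇒ √h_ss = 0.0474/0.0287 = 1.6516.
h_ss = 1.6516² = 2.7277 m. (Since h₀ = 1.27 m < h_ss, the level will rise toward this value.)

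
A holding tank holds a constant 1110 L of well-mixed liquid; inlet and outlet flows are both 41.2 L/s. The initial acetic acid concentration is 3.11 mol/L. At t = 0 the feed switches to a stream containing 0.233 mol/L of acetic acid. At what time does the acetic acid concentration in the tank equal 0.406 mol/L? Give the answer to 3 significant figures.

Transient balance on the dissolved component: V dC/dt = Q(C_in − C), so τ = V/Q = 26.942 s.
C(t) = C_in + (C₀ − C_in) e^(−t/τ). Set C = 0.406 and solve for t:
e^(−t/τ) = (C − C_in)/(C₀ − C_in) = (0.406 − 0.233)/(3.11 − 0.233) = 0.060132
t = −τ ln(…) = 26.942 × 2.8112 = 75.739 s.

75.7 s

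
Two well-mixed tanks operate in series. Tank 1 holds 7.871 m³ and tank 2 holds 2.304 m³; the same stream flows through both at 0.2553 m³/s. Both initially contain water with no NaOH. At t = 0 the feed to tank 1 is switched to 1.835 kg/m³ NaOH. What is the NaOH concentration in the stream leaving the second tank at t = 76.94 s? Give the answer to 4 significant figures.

Each tank obeys Vᵢ dCᵢ/dt = Q(Cᵢ₋₁ − Cᵢ), so τᵢ = Vᵢ/Q.
τ₁ = 7.871/0.2553 = 30.8304 s; τ₂ = 2.304/0.2553 = 9.02468 s.
Solving the cascade with C₁(0)=C₂(0)=0 gives C₂(t) = C_in[1 − (τ₁ e^(−t/τ₁) − τ₂ e^(−t/τ₂))/(τ₁ − τ₂)].
At t = 76.94: e^(−t/τ₁) = 0.0824479, e^(−t/τ₂) = 0.000198343.
C₂ = 1.835·[1 − (30.8304·0.0824479 − 9.02468·0.000198343)/(21.8057)] = 1.835·0.883512 = 1.62124 kg/m³.

1.621 kg/m³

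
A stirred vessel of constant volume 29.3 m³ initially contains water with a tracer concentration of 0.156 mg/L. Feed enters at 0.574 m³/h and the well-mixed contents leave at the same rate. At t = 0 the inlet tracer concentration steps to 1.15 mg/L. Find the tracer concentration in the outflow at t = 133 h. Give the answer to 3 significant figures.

1.08 mg/L

Mass balance on the solute (V constant): V dC/dt = Q(C_in − C).
So dC/dt = (C_in − C)/τ with τ = V/Q = 29.3/0.574 = 51.045 h.
C approaches C_in exponentially: C(t) = C_in + (C₀ − C_in) e^(−t/τ).
C(133) = 1.15 + (0.156 − 1.15)·e^(−133/51.045) = 1.15 + (-0.99400)·0.073864 = 1.0766 mg/L.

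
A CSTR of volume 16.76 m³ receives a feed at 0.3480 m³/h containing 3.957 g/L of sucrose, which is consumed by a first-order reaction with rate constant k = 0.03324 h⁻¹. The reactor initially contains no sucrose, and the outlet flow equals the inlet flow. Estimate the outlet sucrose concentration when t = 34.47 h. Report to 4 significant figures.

Species balance: V dC/dt = Q C_in − Q C − k V C.
This is linear with rate a = Q/V + k = 0.0540037 h⁻¹.
C_ss = Q C_in/(Q + kV) = 1.52141 g/L; C(t) = C_ss + (C₀ − C_ss) e^(−a t).
C(34.47) = 1.52141 + (-1.52141)·e^(−0.0540037·34.47) = 1.52141 + (-1.52141)·0.155438 = 1.28493 g/L.

1.285 g/L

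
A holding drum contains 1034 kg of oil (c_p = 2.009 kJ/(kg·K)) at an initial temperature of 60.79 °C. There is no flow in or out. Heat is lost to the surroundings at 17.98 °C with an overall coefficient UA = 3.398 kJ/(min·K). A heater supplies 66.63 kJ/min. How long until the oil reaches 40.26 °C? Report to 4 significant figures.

Lumped-capacitance energy balance: M c_p dT/dt = UA(T_amb − T) + Q̇.
τ = M c_p/UA = 611.332 min; T_ss = T_amb + Q̇/UA = 17.98 + 66.63/3.398 = 37.5886 °C.
T(t) = T_ss + (T₀ − T_ss)e^(−t/τ); set T = 40.26:
t = −τ ln[(T − T_ss)/(T₀ − T_ss)] = −611.332 · ln(0.115140) = 1321.46 min.

1321 min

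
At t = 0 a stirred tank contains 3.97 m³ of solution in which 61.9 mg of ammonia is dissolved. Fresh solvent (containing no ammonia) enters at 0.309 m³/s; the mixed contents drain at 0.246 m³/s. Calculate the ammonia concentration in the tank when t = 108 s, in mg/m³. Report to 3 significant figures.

Total volume: dV/dt = Q_in − Q_out = 0.063000 m³/s, so V(t) = 3.97 + 0.063000 t and V(108) = 10.774 m³.
No ammonia enters, so dm/dt = −Q_out · (m/V).
dm/m = −Q_out dt/(V₀ + 0.063000 t); integrating gives ln(m/m₀) = −(Q_out/(Q_in−Q_out)) ln(V/V₀).
m = m₀ (V₀/V)^(Q_out/(Q_in−Q_out)) = 61.9 × (3.97/10.774)^(3.9048) = 1.2550 mg.
C = m/V = 1.2550/10.774 = 0.11648 mg/m³.

0.116 mg/m³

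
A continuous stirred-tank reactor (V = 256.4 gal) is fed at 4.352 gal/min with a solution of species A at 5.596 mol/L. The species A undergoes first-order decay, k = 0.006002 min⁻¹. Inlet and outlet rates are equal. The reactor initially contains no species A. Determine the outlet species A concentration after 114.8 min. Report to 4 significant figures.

3.838 mol/L

Species balance: V dC/dt = Q C_in − Q C − k V C.
dC/dt = (Q/V) C_in − (Q/V + k) C; effective rate a = Q/V + k = 0.0169735 + 0.006002 = 0.0229755 min⁻¹.
C_ss = Q C_in/(Q + kV) = 4.13413 mol/L; C(t) = C_ss + (C₀ − C_ss) e^(−a t).
C(114.8) = 4.13413 + (-4.13413)·e^(−0.0229755·114.8) = 4.13413 + (-4.13413)·0.0715338 = 3.83840 mol/L.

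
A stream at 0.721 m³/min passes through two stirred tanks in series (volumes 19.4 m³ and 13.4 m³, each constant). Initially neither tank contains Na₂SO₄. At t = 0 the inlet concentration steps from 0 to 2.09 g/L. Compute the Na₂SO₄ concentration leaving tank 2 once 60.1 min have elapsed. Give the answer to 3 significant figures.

1.55 g/L

Species balance on tank i: dCᵢ/dt = (Cᵢ₋₁ − Cᵢ)/τᵢ with τᵢ = Vᵢ/Q.
τ₁ = 19.4/0.721 = 26.907 min; τ₂ = 13.4/0.721 = 18.585 min.
Tank 1: C₁ = C_in(1 − e^(−t/τ₁)). Tank 2 (τ₁ ≠ τ₂): C₂ = C_in[1 − (τ₁ e^(−t/τ₁) − τ₂ e^(−t/τ₂))/(τ₁ − τ₂)].
At t = 60.1: e^(−t/τ₁) = 0.10714, e^(−t/τ₂) = 0.039410.
C₂ = 2.09·[1 − (26.907·0.10714 − 18.585·0.039410)/(8.3218)] = 2.09·0.74159 = 1.5499 g/L.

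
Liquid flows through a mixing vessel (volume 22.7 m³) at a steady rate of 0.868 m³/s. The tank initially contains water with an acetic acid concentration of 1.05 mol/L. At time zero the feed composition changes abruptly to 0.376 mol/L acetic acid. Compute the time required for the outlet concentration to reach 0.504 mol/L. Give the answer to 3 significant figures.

43.4 s

Transient balance on the dissolved component: V dC/dt = Q(C_in − C), so τ = V/Q = 26.152 s.
C(t) = C_in + (C₀ − C_in) e^(−t/τ). Set C = 0.504 and solve for t:
e^(−t/τ) = (C − C_in)/(C₀ − C_in) = (0.504 − 0.376)/(1.05 − 0.376) = 0.18991
t = −τ ln(…) = 26.152 × 1.6612 = 43.444 s.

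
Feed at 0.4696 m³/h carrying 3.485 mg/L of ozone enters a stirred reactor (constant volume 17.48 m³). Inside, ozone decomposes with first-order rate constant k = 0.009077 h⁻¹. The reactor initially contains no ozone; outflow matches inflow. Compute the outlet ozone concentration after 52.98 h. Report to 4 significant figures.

V dC/dt = Q(C_in − C) − k V C.
dC/dt = (Q/V) C_in − (Q/V + k) C; effective rate a = Q/V + k = 0.0268650 + 0.009077 = 0.0359420 h⁻¹.
C_ss = Q C_in/(Q + kV) = 2.60488 mg/L; C(t) = C_ss + (C₀ − C_ss) e^(−a t).
C(52.98) = 2.60488 + (-2.60488)·e^(−0.0359420·52.98) = 2.60488 + (-2.60488)·0.148941 = 2.21691 mg/L.

2.217 mg/L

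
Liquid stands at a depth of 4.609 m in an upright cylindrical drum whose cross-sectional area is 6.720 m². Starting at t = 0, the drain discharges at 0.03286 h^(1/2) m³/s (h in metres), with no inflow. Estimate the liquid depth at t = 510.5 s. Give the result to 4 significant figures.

0.8077 m

With no inflow, A dh/dt = −0.03286 √h.
∫ h^(−1/2) dh = −(0.03286/A) ∫ dt, giving 2√h = 2√h₀ − (0.03286/A) t.
√h = √4.609 − 0.03286·510.5/(2·6.720) = 2.14686 − 1.24814 = 0.898716.
h = 0.898716² = 0.807691 m.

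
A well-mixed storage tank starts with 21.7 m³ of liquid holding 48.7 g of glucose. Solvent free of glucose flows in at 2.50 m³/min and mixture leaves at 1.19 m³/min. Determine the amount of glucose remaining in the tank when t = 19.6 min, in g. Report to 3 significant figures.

24.0 g

Total volume: dV/dt = Q_in − Q_out = 1.3100 m³/min, so V(t) = 21.7 + 1.3100 t and V(19.6) = 47.376 m³.
No glucose enters, so dm/dt = −Q_out · (m/V).
Separate: dm/m = −Q_out dt/V(t) ⇒ ln(m/m₀) = −(Q_out/(Q_in−Q_out)) ln(V/V₀).
m = m₀ (V₀/V)^(Q_out/(Q_in−Q_out)) = 48.7 × (21.7/47.376)^(0.90840) = 23.960 g.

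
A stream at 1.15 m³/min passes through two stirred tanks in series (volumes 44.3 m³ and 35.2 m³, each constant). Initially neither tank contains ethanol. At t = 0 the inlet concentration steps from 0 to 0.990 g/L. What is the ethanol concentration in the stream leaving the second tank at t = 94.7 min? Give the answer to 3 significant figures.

0.751 g/L

Each tank obeys Vᵢ dCᵢ/dt = Q(Cᵢ₋₁ − Cᵢ), so τᵢ = Vᵢ/Q.
τ₁ = 44.3/1.15 = 38.522 min; τ₂ = 35.2/1.15 = 30.609 min.
Tank 1: C₁ = C_in(1 − e^(−t/τ₁)). Tank 2 (τ₁ ≠ τ₂): C₂ = C_in[1 − (τ₁ e^(−t/τ₁) − τ₂ e^(−t/τ₂))/(τ₁ − τ₂)].
At t = 94.7: e^(−t/τ₁) = 0.085576, e^(−t/τ₂) = 0.045325.
C₂ = 0.990·[1 − (38.522·0.085576 − 30.609·0.045325)/(7.9130)] = 0.990·0.75873 = 0.75114 g/L.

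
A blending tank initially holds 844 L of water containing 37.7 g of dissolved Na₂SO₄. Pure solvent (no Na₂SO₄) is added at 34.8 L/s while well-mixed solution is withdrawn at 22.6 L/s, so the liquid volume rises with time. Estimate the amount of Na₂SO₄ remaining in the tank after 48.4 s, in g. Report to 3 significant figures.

14.1 g

Total volume: dV/dt = Q_in − Q_out = 12.200 L/s, so V(t) = 844 + 12.200 t and V(48.4) = 1434.5 L.
No Na₂SO₄ enters, so dm/dt = −Q_out · (m/V).
dm/m = −Q_out dt/(V₀ + 12.200 t); integrating gives ln(m/m₀) = −(Q_out/(Q_in−Q_out)) ln(V/V₀).
m = m₀ (V₀/V)^(Q_out/(Q_in−Q_out)) = 37.7 × (844/1434.5)^(1.8525) = 14.113 g.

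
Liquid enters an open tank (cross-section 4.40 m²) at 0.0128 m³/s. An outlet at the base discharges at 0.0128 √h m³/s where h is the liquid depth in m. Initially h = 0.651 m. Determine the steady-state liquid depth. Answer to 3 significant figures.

1.00 m

Accumulation of liquid (constant cross-section A): A dh/dt = Q_in − 0.0128 √h. At steady state dh/dt = 0:
Q_in = 0.0128 √h_ss ⇒ √h_ss = 0.0128/0.0128 = 1.0000.
h_ss = 1.0000² = 1.0000 m. (Since h₀ = 0.651 m < h_ss, the level will rise toward this value.)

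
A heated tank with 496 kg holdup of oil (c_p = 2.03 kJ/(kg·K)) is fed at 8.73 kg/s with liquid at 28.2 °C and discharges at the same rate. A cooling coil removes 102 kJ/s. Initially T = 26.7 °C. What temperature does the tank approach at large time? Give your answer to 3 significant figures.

22.4 °C

M c_p dT/dt = ṁ c_p (T_in − T) − Q̇.
At steady state dT/dt = 0 ⇒ T_ss = T_in − Q̇/(ṁ c_p) = 28.2 − 102/(8.73·2.03) = 22.444 °C.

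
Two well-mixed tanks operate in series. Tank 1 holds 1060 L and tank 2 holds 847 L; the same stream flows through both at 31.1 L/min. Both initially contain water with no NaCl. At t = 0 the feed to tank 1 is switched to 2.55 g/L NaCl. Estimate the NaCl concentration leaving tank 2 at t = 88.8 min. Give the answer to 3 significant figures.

Each tank obeys Vᵢ dCᵢ/dt = Q(Cᵢ₋₁ − Cᵢ), so τᵢ = Vᵢ/Q.
τ₁ = 1060/31.1 = 34.084 min; τ₂ = 847/31.1 = 27.235 min.
Solving the cascade with C₁(0)=C₂(0)=0 gives C₂(t) = C_in[1 − (τ₁ e^(−t/τ₁) − τ₂ e^(−t/τ₂))/(τ₁ − τ₂)].
At t = 88.8: e^(−t/τ₁) = 0.073877, e^(−t/τ₂) = 0.038368.
C₂ = 2.55·[1 − (34.084·0.073877 − 27.235·0.038368)/(6.8489)] = 2.55·0.78492 = 2.0015 g/L.

2.00 g/L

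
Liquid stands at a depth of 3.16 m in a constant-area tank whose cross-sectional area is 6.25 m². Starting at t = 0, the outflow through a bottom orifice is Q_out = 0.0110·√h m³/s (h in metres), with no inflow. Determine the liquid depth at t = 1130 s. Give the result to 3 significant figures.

A dh/dt = −Q_out = −0.0110 √h.
∫ h^(−1/2) dh = −(0.0110/A) ∫ dt, giving 2√h = 2√h₀ − (0.0110/A) t.
√h = √3.16 − 0.0110·1130/(2·6.25) = 1.7776 − 0.99440 = 0.78324.
h = 0.78324² = 0.61346 m.

0.613 m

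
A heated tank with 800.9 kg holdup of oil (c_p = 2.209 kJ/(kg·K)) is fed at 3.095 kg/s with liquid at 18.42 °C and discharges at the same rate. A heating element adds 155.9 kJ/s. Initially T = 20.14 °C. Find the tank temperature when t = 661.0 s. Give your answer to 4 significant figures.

39.58 °C

Heat balance on the well-mixed liquid: M c_p dT/dt = ṁ c_p (T_in − T) + 155.9.
Rearrange: dT/dt = (T_ss − T)/τ with τ = M/ṁ = 258.772 s and T_ss = T_in + Q̇/(ṁ c_p) = 41.2229 °C.
T approaches T_ss exponentially: T(t) = T_ss + (T₀ − T_ss) e^(−t/τ).
T(661.0) = 41.2229 + (-21.0829)·e^(−661.0/258.772) = 41.2229 + (-21.0829)·0.0777412 = 39.5839 °C.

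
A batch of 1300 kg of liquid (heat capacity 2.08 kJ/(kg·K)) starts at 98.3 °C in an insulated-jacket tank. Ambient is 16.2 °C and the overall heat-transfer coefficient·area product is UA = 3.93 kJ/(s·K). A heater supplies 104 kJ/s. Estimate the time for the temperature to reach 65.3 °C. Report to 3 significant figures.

619 s

Unsteady energy balance on the tank contents: M c_p dT/dt = −UA(T − T_amb) + Q̇.
τ = M c_p/UA = 688.04 s; T_ss = T_amb + Q̇/UA = 16.2 + 104/3.93 = 42.663 °C.
T(t) = T_ss + (T₀ − T_ss)e^(−t/τ); set T = 65.3:
t = −τ ln[(T − T_ss)/(T₀ − T_ss)] = −688.04 · ln(0.40687) = 618.73 s.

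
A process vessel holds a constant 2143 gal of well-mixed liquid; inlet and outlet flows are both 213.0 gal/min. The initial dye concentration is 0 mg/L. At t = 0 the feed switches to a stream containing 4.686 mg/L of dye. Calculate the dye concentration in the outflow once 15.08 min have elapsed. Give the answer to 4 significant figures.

3.639 mg/L

Mass balance on the solute (V constant): V dC/dt = Q(C_in − C).
Rewrite as dC/dt + C/τ = C_in/τ, τ = V/Q = 10.0610 min.
This is linear first-order; C(t) = C_in + (C₀ − C_in) e^(−t/τ).
C(15.08) = 4.686 + (0 − 4.686)·e^(−15.08/10.0610) = 4.686 + (-4.68600)·0.223386 = 3.63921 mg/L.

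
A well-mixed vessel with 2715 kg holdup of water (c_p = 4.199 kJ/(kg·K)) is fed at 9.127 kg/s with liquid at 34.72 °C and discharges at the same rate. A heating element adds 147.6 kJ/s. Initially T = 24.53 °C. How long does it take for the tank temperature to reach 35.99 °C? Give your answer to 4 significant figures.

503.8 s

First-law balance (no shaft work): M c_p dT/dt = ṁ c_p (T_in − T) + 147.6.
τ = M/ṁ = 297.469 s; T_ss = T_in + Q̇/(ṁ c_p) = 38.5713 °C.
T(t) = T_ss + (T₀ − T_ss) e^(−t/τ). Set T = 35.99:
e^(−t/τ) = (35.99 − 38.5713)/(24.53 − 38.5713) = 0.183839
t = −297.469 · ln(0.183839) = 503.822 s.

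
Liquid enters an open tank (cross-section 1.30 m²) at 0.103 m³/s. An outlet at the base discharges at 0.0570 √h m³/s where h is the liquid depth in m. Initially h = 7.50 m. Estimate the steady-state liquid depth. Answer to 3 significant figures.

3.27 m

Volume balance on the tank: A dh/dt = Q_in − 0.0570 √h. At steady state dh/dt = 0:
Q_in = 0.0570 √h_ss ⇒ √h_ss = 0.103/0.0570 = 1.8070.
h_ss = 1.8070² = 3.2653 m. (Since h₀ = 7.50 m > h_ss, the level will fall toward this value.)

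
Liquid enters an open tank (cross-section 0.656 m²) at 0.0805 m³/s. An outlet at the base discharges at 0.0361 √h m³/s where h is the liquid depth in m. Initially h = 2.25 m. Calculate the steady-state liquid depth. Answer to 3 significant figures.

Mass balance (ρ constant): A dh/dt = Q_in − 0.0361 √h. At steady state dh/dt = 0:
Q_in = 0.0361 √h_ss ⇒ √h_ss = 0.0805/0.0361 = 2.2299.
h_ss = 2.2299² = 4.9725 m. (Since h₀ = 2.25 m < h_ss, the level will rise toward this value.)

4.97 m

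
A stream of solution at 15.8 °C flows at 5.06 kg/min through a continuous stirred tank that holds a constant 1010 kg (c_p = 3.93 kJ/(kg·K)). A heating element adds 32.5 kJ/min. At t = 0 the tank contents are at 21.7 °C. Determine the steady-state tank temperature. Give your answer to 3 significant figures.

17.4 °C

M c_p dT/dt = ṁ c_p (T_in − T) + Q̇.
At steady state dT/dt = 0 ⇒ T_ss = T_in + Q̇/(ṁ c_p) = 15.8 + 32.5/(5.06·3.93) = 17.434 °C.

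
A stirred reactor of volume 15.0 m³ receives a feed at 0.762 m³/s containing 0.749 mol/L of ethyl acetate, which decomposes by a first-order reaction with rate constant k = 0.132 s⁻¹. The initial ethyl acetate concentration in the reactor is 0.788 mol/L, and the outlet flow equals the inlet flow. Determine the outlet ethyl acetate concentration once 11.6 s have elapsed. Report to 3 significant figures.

0.278 mol/L

Accumulation = in − out − consumed: V dC/dt = Q C_in − Q C − k V C.
This is linear with rate a = Q/V + k = 0.18280 s⁻¹.
C_ss = Q C_in/(Q + kV) = 0.20815 mol/L; C(t) = C_ss + (C₀ − C_ss) e^(−a t).
C(11.6) = 0.20815 + (0.57985)·e^(−0.18280·11.6) = 0.20815 + (0.57985)·0.11997 = 0.27771 mol/L.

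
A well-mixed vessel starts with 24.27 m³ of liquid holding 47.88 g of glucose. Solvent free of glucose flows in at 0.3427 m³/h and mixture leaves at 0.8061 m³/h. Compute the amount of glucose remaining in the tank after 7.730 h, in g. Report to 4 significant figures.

36.27 g

Let m(t) be the amount of glucose. Volume: V(t) = V₀ + (Q_in − Q_out) t = 24.27 − 0.463400 t; V(7.730) = 20.6879 m³.
No glucose enters, so dm/dt = −Q_out · (m/V).
dm/m = −Q_out dt/(V₀ − 0.463400 t); integrating gives ln(m/m₀) = −(Q_out/(Q_in−Q_out)) ln(V/V₀).
m = m₀ (V₀/V)^(Q_out/(Q_in−Q_out)) = 47.88 × (24.27/20.6879)^(-1.73953) = 36.2671 g.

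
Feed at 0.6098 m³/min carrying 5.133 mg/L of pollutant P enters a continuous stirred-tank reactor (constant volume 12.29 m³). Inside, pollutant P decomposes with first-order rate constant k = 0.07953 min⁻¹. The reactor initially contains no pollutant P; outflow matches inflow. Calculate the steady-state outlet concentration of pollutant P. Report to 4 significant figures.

V dC/dt = Q(C_in − C) − k V C.
Steady state (dC/dt = 0): C_ss = Q C_in/(Q + kV) = C_in/(1 + kV/Q).
C_ss = 0.6098·5.133/(0.6098 + 0.07953·12.29) = 3.13010/1.58722 = 1.97206 mg/L.

1.972 mg/L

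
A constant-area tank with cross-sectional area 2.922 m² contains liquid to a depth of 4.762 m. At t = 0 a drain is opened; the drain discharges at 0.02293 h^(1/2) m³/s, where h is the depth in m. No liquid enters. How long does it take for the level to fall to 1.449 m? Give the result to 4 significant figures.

With no inflow, A dh/dt = −0.02293 √h.
This is separable: 2 d(√h)/dt = −0.02293/A, so √h = √h₀ − (0.02293/(2A)) t.
t = 2A(√h₀ − √h)/0.02293 = 2·2.922·(√4.762 − √1.449)/0.02293
  = 5.84400 × (2.18220 − 1.20374) / 0.02293 = 249.372 s.

249.4 s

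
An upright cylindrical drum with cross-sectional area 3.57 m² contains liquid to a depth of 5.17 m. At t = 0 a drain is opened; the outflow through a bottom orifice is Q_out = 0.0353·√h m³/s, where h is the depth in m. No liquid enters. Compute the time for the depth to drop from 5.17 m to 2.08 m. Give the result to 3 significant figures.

168 s

Unsteady balance on liquid volume: A dh/dt = −0.0353 √h.
This is separable: 2 d(√h)/dt = −0.0353/A, so √h = √h₀ − (0.0353/(2A)) t.
t = 2A(√h₀ − √h)/0.0353 = 2·3.57·(√5.17 − √2.08)/0.0353
  = 7.1400 × (2.2738 − 1.4422) / 0.0353 = 168.19 s.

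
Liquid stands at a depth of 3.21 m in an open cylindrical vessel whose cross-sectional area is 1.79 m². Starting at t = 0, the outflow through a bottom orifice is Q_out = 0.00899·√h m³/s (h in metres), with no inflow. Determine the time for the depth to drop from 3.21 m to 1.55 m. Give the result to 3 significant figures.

218 s

A dh/dt = −Q_out = −0.00899 √h.
Separate and integrate: 2(√h − √h₀) = −(0.00899/A) t.
t = 2A(√h₀ − √h)/0.00899 = 2·1.79·(√3.21 − √1.55)/0.00899
  = 3.5800 × (1.7916 − 1.2450) / 0.00899 = 217.69 s.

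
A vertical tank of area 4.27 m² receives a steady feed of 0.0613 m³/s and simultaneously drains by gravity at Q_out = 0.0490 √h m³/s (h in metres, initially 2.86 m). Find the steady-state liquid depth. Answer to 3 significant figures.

1.57 m

A dh/dt = Q_in − 0.0490 √h. Steady state requires inflow = outflow:
Q_in = 0.0490 √h_ss ⇒ √h_ss = 0.0613/0.0490 = 1.2510.
h_ss = 1.2510² = 1.5651 m. (Since h₀ = 2.86 m > h_ss, the level will fall toward this value.)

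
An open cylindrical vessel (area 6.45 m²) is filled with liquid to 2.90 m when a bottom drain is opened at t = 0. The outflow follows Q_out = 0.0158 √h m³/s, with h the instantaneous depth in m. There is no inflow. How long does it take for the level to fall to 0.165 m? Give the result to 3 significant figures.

1060 s

A dh/dt = −Q_out = −0.0158 √h.
Separate and integrate: 2(√h − √h₀) = −(0.0158/A) t.
t = 2A(√h₀ − √h)/0.0158 = 2·6.45·(√2.90 − √0.165)/0.0158
  = 12.900 × (1.7029 − 0.40620) / 0.0158 = 1058.7 s.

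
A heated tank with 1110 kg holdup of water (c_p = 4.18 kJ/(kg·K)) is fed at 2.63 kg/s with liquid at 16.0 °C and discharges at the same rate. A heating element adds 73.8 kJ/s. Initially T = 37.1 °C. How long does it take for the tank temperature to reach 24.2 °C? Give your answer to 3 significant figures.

958 s

M c_p dT/dt = ṁ c_p (T_in − T) + Q̇.
τ = M/ṁ = 422.05 s; T_ss = T_in + Q̇/(ṁ c_p) = 22.713 °C.
T(t) = T_ss + (T₀ − T_ss) e^(−t/τ). Set T = 24.2:
e^(−t/τ) = (24.2 − 22.713)/(37.1 − 22.713) = 0.10335
t = −422.05 · ln(0.10335) = 957.91 s.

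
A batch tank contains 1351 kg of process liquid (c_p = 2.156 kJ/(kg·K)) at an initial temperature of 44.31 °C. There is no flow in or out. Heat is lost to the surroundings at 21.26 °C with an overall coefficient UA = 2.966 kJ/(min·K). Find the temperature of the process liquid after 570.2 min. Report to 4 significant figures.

34.16 °C

M c_p dT/dt = −UA(T − T_amb).
dT/dt = (T_ss − T)/τ with T_ss = T_amb = 21.2600 °C, τ = M c_p/UA = 1351·2.156/2.966 = 982.049 min.
Integrating: T(t) = T_ss + (T₀ − T_ss) e^(−t/τ).
T(570.2) = 21.2600 + (23.0500)·0.559550 = 34.1576 °C.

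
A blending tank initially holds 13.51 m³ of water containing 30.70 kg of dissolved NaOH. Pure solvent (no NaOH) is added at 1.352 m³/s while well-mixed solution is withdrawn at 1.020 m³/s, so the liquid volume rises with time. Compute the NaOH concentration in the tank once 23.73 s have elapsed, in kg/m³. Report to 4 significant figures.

Let m(t) be the amount of NaOH. Volume: V(t) = V₀ + (Q_in − Q_out) t = 13.51 + 0.332000 t; V(23.73) = 21.3884 m³.
Species balance (pure solvent in): dm/dt = −Q_out · m/V(t).
dm/m = −Q_out dt/(V₀ + 0.332000 t); integrating gives ln(m/m₀) = −(Q_out/(Q_in−Q_out)) ln(V/V₀).
m = m₀ (V₀/V)^(Q_out/(Q_in−Q_out)) = 30.70 × (13.51/21.3884)^(3.07229) = 7.48426 kg.
C = m/V = 7.48426/21.3884 = 0.349922 kg/m³.

0.3499 kg/m³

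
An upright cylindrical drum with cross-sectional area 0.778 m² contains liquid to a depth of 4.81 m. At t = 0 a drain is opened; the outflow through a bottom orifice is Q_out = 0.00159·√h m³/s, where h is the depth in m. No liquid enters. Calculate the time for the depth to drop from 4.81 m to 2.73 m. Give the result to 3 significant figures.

Unsteady balance on liquid volume: A dh/dt = −0.00159 √h.
Separate and integrate: 2(√h − √h₀) = −(0.00159/A) t.
t = 2A(√h₀ − √h)/0.00159 = 2·0.778·(√4.81 − √2.73)/0.00159
  = 1.5560 × (2.1932 − 1.6523) / 0.00159 = 529.33 s.

529 s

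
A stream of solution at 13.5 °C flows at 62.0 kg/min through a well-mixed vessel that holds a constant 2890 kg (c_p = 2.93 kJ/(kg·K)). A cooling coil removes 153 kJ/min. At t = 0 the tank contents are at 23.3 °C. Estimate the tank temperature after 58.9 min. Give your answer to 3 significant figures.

Heat balance on the well-mixed liquid: M c_p dT/dt = ṁ c_p (T_in − T) − 153.
Rearrange: dT/dt = (T_ss − T)/τ with τ = M/ṁ = 46.613 min and T_ss = T_in − Q̇/(ṁ c_p) = 12.658 °C.
T approaches T_ss exponentially: T(t) = T_ss + (T₀ − T_ss) e^(−t/τ).
T(58.9) = 12.658 + (10.642)·e^(−58.9/46.613) = 12.658 + (10.642)·0.28264 = 15.666 °C.

15.7 °C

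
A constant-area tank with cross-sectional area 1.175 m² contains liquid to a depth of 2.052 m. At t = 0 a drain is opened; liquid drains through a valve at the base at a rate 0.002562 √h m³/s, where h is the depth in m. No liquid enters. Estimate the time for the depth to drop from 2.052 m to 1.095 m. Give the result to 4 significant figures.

354.1 s

Volume balance on the tank: A dh/dt = −0.002562 √h.
∫ h^(−1/2) dh = −(0.002562/A) ∫ dt, giving 2√h = 2√h₀ − (0.002562/A) t.
t = 2A(√h₀ − √h)/0.002562 = 2·1.175·(√2.052 − √1.095)/0.002562
  = 2.35000 × (1.43248 − 1.04642) / 0.002562 = 354.112 s.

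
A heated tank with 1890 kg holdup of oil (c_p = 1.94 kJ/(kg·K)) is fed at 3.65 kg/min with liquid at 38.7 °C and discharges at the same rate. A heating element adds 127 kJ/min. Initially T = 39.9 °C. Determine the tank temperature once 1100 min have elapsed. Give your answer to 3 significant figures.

54.6 °C

M c_p dT/dt = ṁ c_p (T_in − T) + Q̇.
τ = M/ṁ = 517.81 min; T_ss = T_in + Q̇/(ṁ c_p) = 38.7 + 127/(3.65·1.94) = 56.635 °C.
Solution: T(t) = T_ss + (T₀ − T_ss) e^(−t/τ).
T(1100) = 56.635 + (-16.735)·e^(−1100/517.81) = 56.635 + (-16.735)·0.11951 = 54.635 °C.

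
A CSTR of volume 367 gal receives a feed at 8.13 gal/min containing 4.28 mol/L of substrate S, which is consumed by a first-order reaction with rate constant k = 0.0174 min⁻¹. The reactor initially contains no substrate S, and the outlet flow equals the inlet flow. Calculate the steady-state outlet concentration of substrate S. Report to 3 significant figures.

Species balance: V dC/dt = Q C_in − Q C − k V C.
At steady state: 0 = Q C_in − (Q + kV) C_ss, so C_ss = Q C_in/(Q + kV).
C_ss = 8.13·4.28/(8.13 + 0.0174·367) = 34.796/14.516 = 2.3971 mol/L.

2.40 mol/L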